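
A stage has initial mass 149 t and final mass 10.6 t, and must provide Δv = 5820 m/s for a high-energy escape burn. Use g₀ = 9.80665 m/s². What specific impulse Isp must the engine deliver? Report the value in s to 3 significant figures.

ln(m₀/m_f) = ln(149000/10600) = ln(14.06) = 2.6431.
v_e = Δv / ln(m₀/m_f) = 5820 / 2.6431 = 2202.0 m/s.
Isp = v_e / g₀ = 2202.0 / 9.80665 = 224.5 s.

Isp ≈ 225 s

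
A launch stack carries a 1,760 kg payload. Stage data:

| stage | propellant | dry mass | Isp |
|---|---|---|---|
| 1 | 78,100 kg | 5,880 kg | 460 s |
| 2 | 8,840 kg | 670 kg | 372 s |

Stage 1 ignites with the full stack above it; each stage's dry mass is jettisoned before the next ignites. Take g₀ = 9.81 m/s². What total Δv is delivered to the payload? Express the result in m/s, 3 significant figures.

Ignition mass of stage 1 = 78,100+5,880 + 8,840+670 + 1,760 = 95,250 kg.
Stage 1: m₀ = 95,250 kg, m_f = 95,250 − 78,100 = 17,150 kg; Δv = 460×9.81×ln(5.554) = 4512.6×1.7145 ≈ 7737 m/s.
Stage 2: m₀ = 11,270 kg, m_f = 11,270 − 8,840 = 2,430 kg; Δv = 372×9.81×ln(4.638) = 3649.3×1.5343 ≈ 5599 m/s.
Total Δv = 7737 + 5599 = 13336 m/s.

Δv ≈ 13300 m/s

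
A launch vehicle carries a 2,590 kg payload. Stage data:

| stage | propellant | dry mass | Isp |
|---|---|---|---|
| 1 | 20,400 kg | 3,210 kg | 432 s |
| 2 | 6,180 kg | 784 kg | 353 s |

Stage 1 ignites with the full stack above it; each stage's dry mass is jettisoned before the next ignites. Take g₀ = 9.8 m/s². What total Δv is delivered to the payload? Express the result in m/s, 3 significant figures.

Ignition mass of stage 1 = 20,400+3,210 + 6,180+784 + 2,590 = 33,164 kg.
Stage 1: m₀ = 33,164 kg, m_f = 33,164 − 20,400 = 12,764 kg; Δv = 432×9.8×ln(2.598) = 4233.6×0.9548 ≈ 4042 m/s.
Stage 2: m₀ = 9,554 kg, m_f = 9,554 − 6,180 = 3,374 kg; Δv = 353×9.8×ln(2.832) = 3459.4×1.0409 ≈ 3601 m/s.
Total Δv = 4042 + 3601 = 7643 m/s.

Δv ≈ 7640 m/s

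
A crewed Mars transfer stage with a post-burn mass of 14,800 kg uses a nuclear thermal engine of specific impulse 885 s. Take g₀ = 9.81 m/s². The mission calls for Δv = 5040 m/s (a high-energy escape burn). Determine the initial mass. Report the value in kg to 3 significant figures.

v_e = Isp · g₀ = 885 × 9.81 = 8681.9 m/s.
m₀/m_f = exp(Δv / v_e) = exp(5040 / 8681.9) = exp(0.5805) = 1.7870.
m₀ = m_f × 1.7870 = 14,800 × 1.7870 = 26,447.6 kg.

initial mass ≈ 26400 kg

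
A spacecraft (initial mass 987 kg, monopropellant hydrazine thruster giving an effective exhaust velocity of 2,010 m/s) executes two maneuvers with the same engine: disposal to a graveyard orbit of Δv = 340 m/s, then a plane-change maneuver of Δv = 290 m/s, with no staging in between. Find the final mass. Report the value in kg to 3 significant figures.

final mass ≈ 721 kg

After the first burn: m = 987 × exp(−340/2010.0) = 987 × 0.84438 = 833.403 kg.
After the second burn: m = 833.403 × exp(−290/2010.0) = 833.403 × 0.86565 = 721.435 kg.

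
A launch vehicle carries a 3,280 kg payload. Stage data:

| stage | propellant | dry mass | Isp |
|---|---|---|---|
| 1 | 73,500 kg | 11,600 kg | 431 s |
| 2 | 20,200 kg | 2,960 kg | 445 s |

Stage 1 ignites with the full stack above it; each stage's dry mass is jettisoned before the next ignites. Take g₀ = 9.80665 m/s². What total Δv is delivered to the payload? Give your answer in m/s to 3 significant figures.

Ignition mass of stage 1 = 73,500+11,600 + 20,200+2,960 + 3,280 = 111,540 kg.
Stage 1: m₀ = 111,540 kg, m_f = 111,540 − 73,500 = 38,040 kg; Δv = 431×9.80665×ln(2.932) = 4226.7×1.0757 ≈ 4547 m/s.
Stage 2: m₀ = 26,440 kg, m_f = 26,440 − 20,200 = 6,240 kg; Δv = 445×9.80665×ln(4.237) = 4364.0×1.4439 ≈ 6301 m/s.
Total Δv = 4547 + 6301 = 10848 m/s.

Δv ≈ 10800 m/s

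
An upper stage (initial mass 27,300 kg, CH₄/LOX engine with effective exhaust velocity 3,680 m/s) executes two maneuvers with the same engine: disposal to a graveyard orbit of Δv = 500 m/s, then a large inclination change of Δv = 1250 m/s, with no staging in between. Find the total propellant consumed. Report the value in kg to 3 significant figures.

After the first burn: m = 27300 × exp(−500/3680.0) = 27300 × 0.87296 = 23,831.8 kg.
After the second burn: m = 23,831.8 × exp(−1250/3680.0) = 23,831.8 × 0.71200 = 16,968.2 kg.
Total propellant = m₀ − m_final = 27300 − 16,968.2 = 10,331.8 kg.

total propellant consumed ≈ 10300 kg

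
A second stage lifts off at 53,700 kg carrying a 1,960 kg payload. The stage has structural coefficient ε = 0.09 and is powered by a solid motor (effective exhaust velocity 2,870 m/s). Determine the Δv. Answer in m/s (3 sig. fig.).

Stage wet mass = m₀ − payload = 53,700 − 1,960 = 51,740 kg.
Stage dry mass = ε × stage wet mass = 0.09 × 51,740 = 4,656.6 kg.
Burnout mass m_f = stage dry + payload = 4,656.6 + 1,960 = 6,616.6 kg.
Using Δv = v_e ln(m₀/m_f): Δv = v_e · ln(53,700/6,616.6) = 2870.0 × ln(8.116) = 2870.0 × 2.0938 ≈ 6009 m/s.

Δv ≈ 6010 m/s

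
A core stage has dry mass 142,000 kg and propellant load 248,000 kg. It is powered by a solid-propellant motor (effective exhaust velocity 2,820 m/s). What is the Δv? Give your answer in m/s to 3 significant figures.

m₀ = m_dry + m_prop = 142,000 + 248,000 = 390,000 kg.
Δv = v_e · ln(m₀/m_f) = 2820.0 × ln(2.746) = 2820.0 × 1.0103 ≈ 2849.1 m/s.

Δv ≈ 2850 m/s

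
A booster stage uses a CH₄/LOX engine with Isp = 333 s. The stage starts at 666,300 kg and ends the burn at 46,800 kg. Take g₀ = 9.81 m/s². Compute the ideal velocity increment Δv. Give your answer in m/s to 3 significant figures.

Δv ≈ 8680 m/s

v_e = Isp · g₀ = 333 × 9.81 = 3266.7 m/s.
Δv = v_e · ln(m₀/m_f) = 3266.7 × ln(14.24) = 3266.7 × 2.6559 ≈ 8676.0 m/s.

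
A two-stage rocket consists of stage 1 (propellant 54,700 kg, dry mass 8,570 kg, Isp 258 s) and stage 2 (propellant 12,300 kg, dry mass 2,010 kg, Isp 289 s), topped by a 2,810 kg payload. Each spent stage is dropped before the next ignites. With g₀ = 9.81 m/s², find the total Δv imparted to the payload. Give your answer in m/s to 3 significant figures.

Ignition mass of stage 1 = 54,700+8,570 + 12,300+2,010 + 2,810 = 80,390 kg.
Stage 1: m₀ = 80,390 kg, m_f = 80,390 − 54,700 = 25,690 kg; Δv = 258×9.81×ln(3.129) = 2531.0×1.1408 ≈ 2887 m/s.
Stage 2: m₀ = 17,120 kg, m_f = 17,120 − 12,300 = 4,820 kg; Δv = 289×9.81×ln(3.552) = 2835.1×1.2675 ≈ 3593 m/s.
Total Δv = 2887 + 3593 = 6480 m/s.

Δv ≈ 6480 m/s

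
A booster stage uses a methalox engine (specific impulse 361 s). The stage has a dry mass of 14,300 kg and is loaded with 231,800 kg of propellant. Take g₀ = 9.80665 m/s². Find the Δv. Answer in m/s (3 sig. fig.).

v_e = Isp · g₀ = 361 × 9.80665 = 3540.2 m/s.
m₀ = m_dry + m_prop = 14,300 + 231,800 = 246,100 kg.
Δv = v_e · ln(m₀/m_f) = 3540.2 × ln(17.21) = 3540.2 × 2.8455 ≈ 10073.6 m/s.

Δv ≈ 10100 m/s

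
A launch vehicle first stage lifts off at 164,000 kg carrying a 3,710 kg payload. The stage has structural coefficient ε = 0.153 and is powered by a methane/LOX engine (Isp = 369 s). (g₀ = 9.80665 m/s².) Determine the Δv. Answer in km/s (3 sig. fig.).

Stage wet mass = m₀ − payload = 164,000 − 3,710 = 160,290 kg.
Stage dry mass = ε × stage wet mass = 0.153 × 160,290 = 24,524.4 kg.
Burnout mass m_f = stage dry + payload = 24,524.4 + 3,710 = 28,234.4 kg.
v_e = Isp · g₀ = 369 × 9.80665 = 3618.7 m/s.
By the Tsiolkovsky rocket equation, Δv = v_e · ln(164,000/28,234.4) = 3618.7 × ln(5.809) = 3618.7 × 1.7593 ≈ 6366 m/s.

Δv ≈ 6.37 km/s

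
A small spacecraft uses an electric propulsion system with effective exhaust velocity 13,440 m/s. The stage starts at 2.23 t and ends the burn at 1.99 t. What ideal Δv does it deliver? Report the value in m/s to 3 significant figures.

Δv = v_e · ln(m₀/m_f) = 13440.0 × ln(1.121) = 13440.0 × 0.1139 ≈ 1530.4 m/s.

Δv ≈ 1530 m/s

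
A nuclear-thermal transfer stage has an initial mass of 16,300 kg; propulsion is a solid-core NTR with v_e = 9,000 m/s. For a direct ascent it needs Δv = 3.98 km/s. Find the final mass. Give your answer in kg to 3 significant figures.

m₀/m_f = exp(Δv / v_e) = exp(3980 / 9000.0) = exp(0.4422) = 1.5562.
m_f = m₀ / 1.5562 = 16,300 / 1.5562 = 10,474.2 kg.

final mass ≈ 10500 kg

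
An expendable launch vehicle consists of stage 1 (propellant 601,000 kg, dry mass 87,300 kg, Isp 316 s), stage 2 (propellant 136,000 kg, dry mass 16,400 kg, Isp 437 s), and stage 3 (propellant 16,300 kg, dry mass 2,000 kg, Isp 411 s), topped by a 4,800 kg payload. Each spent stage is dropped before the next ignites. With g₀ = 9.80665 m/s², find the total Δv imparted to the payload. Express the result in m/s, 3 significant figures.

Ignition mass of stage 1 = 601,000+87,300 + 136,000+16,400 + 16,300+2,000 + 4,800 = 863,800 kg.
Stage 1: m₀ = 863,800 kg, m_f = 863,800 − 601,000 = 262,800 kg; Δv = 316×9.80665×ln(3.287) = 3098.9×1.1899 ≈ 3688 m/s.
Stage 2: m₀ = 175,500 kg, m_f = 175,500 − 136,000 = 39,500 kg; Δv = 437×9.80665×ln(4.443) = 4285.5×1.4913 ≈ 6391 m/s.
Stage 3: m₀ = 23,100 kg, m_f = 23,100 − 16,300 = 6,800 kg; Δv = 411×9.80665×ln(3.397) = 4030.5×1.2229 ≈ 4929 m/s.
Total Δv = 3688 + 6391 + 4929 = 15008 m/s.

Δv ≈ 15000 m/s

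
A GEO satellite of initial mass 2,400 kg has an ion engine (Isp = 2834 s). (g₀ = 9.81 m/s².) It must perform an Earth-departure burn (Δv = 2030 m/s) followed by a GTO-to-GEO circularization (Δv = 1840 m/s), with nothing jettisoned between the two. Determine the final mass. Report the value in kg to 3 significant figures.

v_e = Isp · g₀ = 2834 × 9.81 = 27801.5 m/s.
After the first burn: m = 2400 × exp(−2030/27801.5) = 2400 × 0.92958 = 2,230.99 kg.
After the second burn: m = 2,230.99 × exp(−1840/27801.5) = 2,230.99 × 0.93596 = 2,088.12 kg.

final mass ≈ 2090 kg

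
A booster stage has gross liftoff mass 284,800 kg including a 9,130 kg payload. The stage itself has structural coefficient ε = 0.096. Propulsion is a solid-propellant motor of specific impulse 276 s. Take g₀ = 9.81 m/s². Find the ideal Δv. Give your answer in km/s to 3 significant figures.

Stage wet mass = m₀ − payload = 284,800 − 9,130 = 275,670 kg.
Stage dry mass = ε × stage wet mass = 0.096 × 275,670 = 26,464.3 kg.
Burnout mass m_f = stage dry + payload = 26,464.3 + 9,130 = 35,594.3 kg.
v_e = Isp · g₀ = 276 × 9.81 = 2707.6 m/s.
From the ideal rocket equation, Δv = v_e · ln(284,800/35,594.3) = 2707.6 × ln(8.001) = 2707.6 × 2.0796 ≈ 5631 m/s.

Δv ≈ 5.63 km/s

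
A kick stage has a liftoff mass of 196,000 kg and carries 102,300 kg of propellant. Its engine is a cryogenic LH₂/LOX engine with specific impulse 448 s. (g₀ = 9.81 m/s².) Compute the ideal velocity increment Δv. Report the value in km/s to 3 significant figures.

Δv ≈ 3.24 km/s

v_e = Isp · g₀ = 448 × 9.81 = 4394.9 m/s.
m_f = m₀ − m_prop = 196,000 − 102,300 = 93,700 kg.
Using Δv = v_e ln(m₀/m_f): Δv = v_e · ln(m₀/m_f) = 4394.9 × ln(2.092) = 4394.9 × 0.7380 ≈ 3243.5 m/s.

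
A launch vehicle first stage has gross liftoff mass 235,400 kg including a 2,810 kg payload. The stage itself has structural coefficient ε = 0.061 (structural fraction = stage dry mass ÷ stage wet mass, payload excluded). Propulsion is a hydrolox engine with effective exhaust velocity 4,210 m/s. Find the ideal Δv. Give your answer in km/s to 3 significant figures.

Δv ≈ 11.1 km/s

Stage wet mass = m₀ − payload = 235,400 − 2,810 = 232,590 kg.
Stage dry mass = ε × stage wet mass = 0.061 × 232,590 = 14,188 kg.
Burnout mass m_f = stage dry + payload = 14,188 + 2,810 = 16,998 kg.
Using Δv = v_e ln(m₀/m_f): Δv = v_e · ln(235,400/16,998) = 4210.0 × ln(13.85) = 4210.0 × 2.6282 ≈ 11065 m/s.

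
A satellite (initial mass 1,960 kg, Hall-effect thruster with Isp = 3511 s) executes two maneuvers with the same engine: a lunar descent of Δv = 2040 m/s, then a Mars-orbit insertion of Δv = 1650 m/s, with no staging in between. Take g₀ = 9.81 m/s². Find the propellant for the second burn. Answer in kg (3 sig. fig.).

propellant for the second burn ≈ 86.4 kg

v_e = Isp · g₀ = 3511 × 9.81 = 34442.9 m/s.
After the first burn: m = 1960 × exp(−2040/34442.9) = 1960 × 0.94249 = 1,847.28 kg.
After the second burn: m = 1,847.28 × exp(−1650/34442.9) = 1,847.28 × 0.95322 = 1,760.86 kg.
Second-burn propellant = 1,847.28 − 1,760.86 = 86.42 kg.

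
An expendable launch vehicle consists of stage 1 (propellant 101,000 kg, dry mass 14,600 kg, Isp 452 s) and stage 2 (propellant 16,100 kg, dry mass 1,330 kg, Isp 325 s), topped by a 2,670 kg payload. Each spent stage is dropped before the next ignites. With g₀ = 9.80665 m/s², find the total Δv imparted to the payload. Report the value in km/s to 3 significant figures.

Ignition mass of stage 1 = 101,000+14,600 + 16,100+1,330 + 2,670 = 135,700 kg.
Stage 1: m₀ = 135,700 kg, m_f = 135,700 − 101,000 = 34,700 kg; Δv = 452×9.80665×ln(3.911) = 4432.6×1.3637 ≈ 6045 m/s.
Stage 2: m₀ = 20,100 kg, m_f = 20,100 − 16,100 = 4,000 kg; Δv = 325×9.80665×ln(5.025) = 3187.2×1.6144 ≈ 5145 m/s.
Total Δv = 6045 + 5145 = 11190 m/s.

Δv ≈ 11.2 km/s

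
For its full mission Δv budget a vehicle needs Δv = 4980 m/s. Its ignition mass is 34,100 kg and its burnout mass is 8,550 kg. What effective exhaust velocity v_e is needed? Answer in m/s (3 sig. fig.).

v_e ≈ 3600 m/s

ln(m₀/m_f) = ln(34100/8550) = ln(3.988) = 1.3834.
From the ideal rocket equation, v_e = Δv / ln(m₀/m_f) = 4980 / 1.3834 = 3599.9 m/s.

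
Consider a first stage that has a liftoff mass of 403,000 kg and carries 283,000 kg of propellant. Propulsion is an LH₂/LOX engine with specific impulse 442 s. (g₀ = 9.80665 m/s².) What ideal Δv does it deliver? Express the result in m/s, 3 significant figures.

v_e = Isp · g₀ = 442 × 9.80665 = 4334.5 m/s.
m_f = m₀ − m_prop = 403,000 − 283,000 = 120,000 kg.
Δv = v_e · ln(m₀/m_f) = 4334.5 × ln(3.358) = 4334.5 × 1.2114 ≈ 5251.1 m/s.

Δv ≈ 5250 m/s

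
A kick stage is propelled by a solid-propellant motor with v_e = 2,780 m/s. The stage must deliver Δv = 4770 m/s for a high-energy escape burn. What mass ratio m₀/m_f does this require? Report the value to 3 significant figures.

mass ratio ≈ 5.56

Rocket equation: m₀/m_f = exp(Δv / v_e) = exp(4770 / 2780.0) = exp(1.7158) = 5.5613.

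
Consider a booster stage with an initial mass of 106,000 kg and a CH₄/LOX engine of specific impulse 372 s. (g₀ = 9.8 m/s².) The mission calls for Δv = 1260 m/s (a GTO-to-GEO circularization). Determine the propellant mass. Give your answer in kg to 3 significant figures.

v_e = Isp · g₀ = 372 × 9.8 = 3645.6 m/s.
m₀/m_f = exp(Δv / v_e) = exp(1260 / 3645.6) = exp(0.3456) = 1.4129.
m_f = 106,000 / 1.4129 = 75,023 kg, so propellant = m₀ − m_f = 106,000 − 75,023 = 30,977 kg.

propellant mass ≈ 31000 kg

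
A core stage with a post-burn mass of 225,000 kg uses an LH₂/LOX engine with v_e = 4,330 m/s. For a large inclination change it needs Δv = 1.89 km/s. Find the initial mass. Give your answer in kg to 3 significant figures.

m₀/m_f = exp(Δv / v_e) = exp(1890 / 4330.0) = exp(0.4365) = 1.5473.
m₀ = m_f × 1.5473 = 225,000 × 1.5473 = 348,143 kg.

initial mass ≈ 348000 kg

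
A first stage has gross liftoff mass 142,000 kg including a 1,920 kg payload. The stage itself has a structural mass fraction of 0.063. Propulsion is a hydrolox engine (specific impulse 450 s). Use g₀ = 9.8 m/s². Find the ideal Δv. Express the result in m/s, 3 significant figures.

Stage wet mass = m₀ − payload = 142,000 − 1,920 = 140,080 kg.
Stage dry mass = ε × stage wet mass = 0.063 × 140,080 = 8,825.04 kg.
Burnout mass m_f = stage dry + payload = 8,825.04 + 1,920 = 10,745.04 kg.
v_e = Isp · g₀ = 450 × 9.8 = 4410.0 m/s.
Using Δv = v_e ln(m₀/m_f): Δv = v_e · ln(142,000/10,745.04) = 4410.0 × ln(13.22) = 4410.0 × 2.5814 ≈ 11384 m/s.

Δv ≈ 11400 m/s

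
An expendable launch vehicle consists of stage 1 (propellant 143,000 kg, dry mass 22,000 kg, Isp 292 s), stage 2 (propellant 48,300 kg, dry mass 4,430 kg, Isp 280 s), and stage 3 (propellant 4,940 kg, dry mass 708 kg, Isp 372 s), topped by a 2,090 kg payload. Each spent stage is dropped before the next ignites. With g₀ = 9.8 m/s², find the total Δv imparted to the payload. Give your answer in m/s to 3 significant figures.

Ignition mass of stage 1 = 143,000+22,000 + 48,300+4,430 + 4,940+708 + 2,090 = 225,468 kg.
Stage 1: m₀ = 225,468 kg, m_f = 225,468 − 143,000 = 82,468 kg; Δv = 292×9.8×ln(2.734) = 2861.6×1.0058 ≈ 2878 m/s.
Stage 2: m₀ = 60,468 kg, m_f = 60,468 − 48,300 = 12,168 kg; Δv = 280×9.8×ln(4.969) = 2744.0×1.6033 ≈ 4399 m/s.
Stage 3: m₀ = 7,738 kg, m_f = 7,738 − 4,940 = 2,798 kg; Δv = 372×9.8×ln(2.766) = 3645.6×1.0172 ≈ 3708 m/s.
Total Δv = 2878 + 4399 + 3708 = 10985 m/s.

Δv ≈ 11000 m/s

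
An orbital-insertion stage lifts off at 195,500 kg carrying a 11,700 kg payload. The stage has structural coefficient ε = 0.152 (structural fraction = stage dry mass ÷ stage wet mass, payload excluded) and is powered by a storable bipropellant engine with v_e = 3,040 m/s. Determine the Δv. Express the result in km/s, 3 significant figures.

Δv ≈ 4.85 km/s

Stage wet mass = m₀ − payload = 195,500 − 11,700 = 183,800 kg.
Stage dry mass = ε × stage wet mass = 0.152 × 183,800 = 27,937.6 kg.
Burnout mass m_f = stage dry + payload = 27,937.6 + 11,700 = 39,637.6 kg.
By the Tsiolkovsky rocket equation, Δv = v_e · ln(195,500/39,637.6) = 3040.0 × ln(4.932) = 3040.0 × 1.5958 ≈ 4851 m/s.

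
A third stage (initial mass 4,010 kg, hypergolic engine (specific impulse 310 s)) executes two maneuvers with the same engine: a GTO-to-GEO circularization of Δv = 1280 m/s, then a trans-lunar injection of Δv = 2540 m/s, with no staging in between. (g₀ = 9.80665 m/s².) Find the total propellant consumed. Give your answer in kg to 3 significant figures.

v_e = Isp · g₀ = 310 × 9.80665 = 3040.1 m/s.
After the first burn: m = 4010 × exp(−1280/3040.1) = 4010 × 0.65636 = 2,632 kg.
After the second burn: m = 2,632 × exp(−2540/3040.1) = 2,632 × 0.43365 = 1,141.37 kg.
Total propellant = m₀ − m_final = 4010 − 1,141.37 = 2,868.63 kg.

total propellant consumed ≈ 2870 kg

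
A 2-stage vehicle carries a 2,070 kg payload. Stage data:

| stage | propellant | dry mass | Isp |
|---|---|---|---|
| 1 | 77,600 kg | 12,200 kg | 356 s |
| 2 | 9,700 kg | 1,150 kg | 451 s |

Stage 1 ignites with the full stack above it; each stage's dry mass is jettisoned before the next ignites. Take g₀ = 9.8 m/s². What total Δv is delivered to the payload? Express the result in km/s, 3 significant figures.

Δv ≈ 11.1 km/s

Ignition mass of stage 1 = 77,600+12,200 + 9,700+1,150 + 2,070 = 102,720 kg.
Stage 1: m₀ = 102,720 kg, m_f = 102,720 − 77,600 = 25,120 kg; Δv = 356×9.8×ln(4.089) = 3488.8×1.4083 ≈ 4913 m/s.
Stage 2: m₀ = 12,920 kg, m_f = 12,920 − 9,700 = 3,220 kg; Δv = 451×9.8×ln(4.012) = 4419.8×1.3894 ≈ 6141 m/s.
Total Δv = 4913 + 6141 = 11054 m/s.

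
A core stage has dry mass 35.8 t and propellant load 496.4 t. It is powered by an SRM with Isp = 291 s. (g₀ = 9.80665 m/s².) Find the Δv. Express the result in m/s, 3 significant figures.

v_e = Isp · g₀ = 291 × 9.80665 = 2853.7 m/s.
m₀ = m_dry + m_prop = 35.8 + 496.4 = 532.2 t.
From the ideal rocket equation, Δv = v_e · ln(m₀/m_f) = 2853.7 × ln(14.87) = 2853.7 × 2.6991 ≈ 7702.4 m/s.

Δv ≈ 7700 m/s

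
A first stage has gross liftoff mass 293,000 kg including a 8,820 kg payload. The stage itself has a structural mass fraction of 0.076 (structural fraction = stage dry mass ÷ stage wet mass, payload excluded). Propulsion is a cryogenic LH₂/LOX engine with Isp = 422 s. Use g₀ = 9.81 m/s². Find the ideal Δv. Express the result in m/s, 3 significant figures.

Δv ≈ 9380 m/s

Stage wet mass = m₀ − payload = 293,000 − 8,820 = 284,180 kg.
Stage dry mass = ε × stage wet mass = 0.076 × 284,180 = 21,597.7 kg.
Burnout mass m_f = stage dry + payload = 21,597.7 + 8,820 = 30,417.7 kg.
v_e = Isp · g₀ = 422 × 9.81 = 4139.8 m/s.
Δv = v_e · ln(293,000/30,417.7) = 4139.8 × ln(9.633) = 4139.8 × 2.2651 ≈ 9377 m/s.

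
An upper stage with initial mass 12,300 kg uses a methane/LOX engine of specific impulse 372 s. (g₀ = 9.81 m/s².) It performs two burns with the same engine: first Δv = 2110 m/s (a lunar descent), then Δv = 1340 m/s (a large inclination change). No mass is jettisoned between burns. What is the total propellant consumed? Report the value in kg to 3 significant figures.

v_e = Isp · g₀ = 372 × 9.81 = 3649.3 m/s.
After the first burn: m = 12300 × exp(−2110/3649.3) = 12300 × 0.56091 = 6,899.19 kg.
After the second burn: m = 6,899.19 × exp(−1340/3649.3) = 6,899.19 × 0.69268 = 4,778.93 kg.
Total propellant = m₀ − m_final = 12300 − 4,778.93 = 7,521.07 kg.

total propellant consumed ≈ 7520 kg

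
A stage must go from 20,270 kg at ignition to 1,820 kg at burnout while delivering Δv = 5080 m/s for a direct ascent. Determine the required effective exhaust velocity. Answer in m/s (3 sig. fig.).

v_e ≈ 2110 m/s

ln(m₀/m_f) = ln(20270/1820) = ln(11.14) = 2.4103.
v_e = Δv / ln(m₀/m_f) = 5080 / 2.4103 = 2107.6 m/s.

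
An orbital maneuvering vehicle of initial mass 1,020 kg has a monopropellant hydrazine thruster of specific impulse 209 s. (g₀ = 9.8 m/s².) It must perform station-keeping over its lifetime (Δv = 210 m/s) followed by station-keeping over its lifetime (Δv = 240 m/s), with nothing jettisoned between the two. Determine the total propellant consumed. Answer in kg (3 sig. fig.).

v_e = Isp · g₀ = 209 × 9.8 = 2048.2 m/s.
After the first burn: m = 1020 × exp(−210/2048.2) = 1020 × 0.90255 = 920.601 kg.
After the second burn: m = 920.601 × exp(−240/2048.2) = 920.601 × 0.88943 = 818.81 kg.
Total propellant = m₀ − m_final = 1020 − 818.81 = 201.19 kg.

total propellant consumed ≈ 201 kg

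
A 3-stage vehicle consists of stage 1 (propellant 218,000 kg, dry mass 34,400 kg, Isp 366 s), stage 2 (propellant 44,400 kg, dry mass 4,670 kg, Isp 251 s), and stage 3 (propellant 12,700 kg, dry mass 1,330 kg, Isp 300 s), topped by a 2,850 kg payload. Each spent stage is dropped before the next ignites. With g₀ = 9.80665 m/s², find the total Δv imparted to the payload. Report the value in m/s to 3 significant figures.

Ignition mass of stage 1 = 218,000+34,400 + 44,400+4,670 + 12,700+1,330 + 2,850 = 318,350 kg.
Stage 1: m₀ = 318,350 kg, m_f = 318,350 − 218,000 = 100,350 kg; Δv = 366×9.80665×ln(3.172) = 3589.2×1.1545 ≈ 4144 m/s.
Stage 2: m₀ = 65,950 kg, m_f = 65,950 − 44,400 = 21,550 kg; Δv = 251×9.80665×ln(3.06) = 2461.5×1.1185 ≈ 2753 m/s.
Stage 3: m₀ = 16,880 kg, m_f = 16,880 − 12,700 = 4,180 kg; Δv = 300×9.80665×ln(4.038) = 2942.0×1.3958 ≈ 4106 m/s.
Total Δv = 4144 + 2753 + 4106 = 11003 m/s.

Δv ≈ 11000 m/s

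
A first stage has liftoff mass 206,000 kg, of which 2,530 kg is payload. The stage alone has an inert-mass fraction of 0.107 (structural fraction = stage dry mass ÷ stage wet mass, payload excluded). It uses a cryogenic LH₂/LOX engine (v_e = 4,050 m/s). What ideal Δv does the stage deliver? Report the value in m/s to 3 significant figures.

Stage wet mass = m₀ − payload = 206,000 − 2,530 = 203,470 kg.
Stage dry mass = ε × stage wet mass = 0.107 × 203,470 = 21,771.3 kg.
Burnout mass m_f = stage dry + payload = 21,771.3 + 2,530 = 24,301.3 kg.
Δv = v_e · ln(206,000/24,301.3) = 4050.0 × ln(8.477) = 4050.0 × 2.1373 ≈ 8656 m/s.

Δv ≈ 8660 m/s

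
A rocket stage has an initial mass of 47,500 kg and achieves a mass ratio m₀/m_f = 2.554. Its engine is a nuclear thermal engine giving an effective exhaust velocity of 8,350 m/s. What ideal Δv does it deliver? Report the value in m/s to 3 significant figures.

Δv = v_e · ln(2.554) = 8350.0 × 0.9377 ≈ 7829.5 m/s.

Δv ≈ 7830 m/s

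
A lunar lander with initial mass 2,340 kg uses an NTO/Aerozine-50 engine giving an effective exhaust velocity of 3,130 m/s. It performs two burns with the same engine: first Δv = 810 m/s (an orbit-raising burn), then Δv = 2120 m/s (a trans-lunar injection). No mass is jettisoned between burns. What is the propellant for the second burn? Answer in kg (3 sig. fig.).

propellant for the second burn ≈ 889 kg

After the first burn: m = 2340 × exp(−810/3130.0) = 2340 × 0.77199 = 1,806.46 kg.
After the second burn: m = 1,806.46 × exp(−2120/3130.0) = 1,806.46 × 0.50798 = 917.646 kg.
Second-burn propellant = 1,806.46 − 917.646 = 888.814 kg.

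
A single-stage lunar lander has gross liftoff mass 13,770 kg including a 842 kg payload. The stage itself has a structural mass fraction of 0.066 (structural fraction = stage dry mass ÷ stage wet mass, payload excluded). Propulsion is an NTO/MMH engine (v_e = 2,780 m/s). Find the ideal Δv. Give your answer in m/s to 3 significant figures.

Stage wet mass = m₀ − payload = 13,770 − 842 = 12,928 kg.
Stage dry mass = ε × stage wet mass = 0.066 × 12,928 = 853.248 kg.
Burnout mass m_f = stage dry + payload = 853.248 + 842 = 1,695.248 kg.
Δv = v_e · ln(13,770/1,695.248) = 2780.0 × ln(8.123) = 2780.0 × 2.0947 ≈ 5823 m/s.

Δv ≈ 5820 m/s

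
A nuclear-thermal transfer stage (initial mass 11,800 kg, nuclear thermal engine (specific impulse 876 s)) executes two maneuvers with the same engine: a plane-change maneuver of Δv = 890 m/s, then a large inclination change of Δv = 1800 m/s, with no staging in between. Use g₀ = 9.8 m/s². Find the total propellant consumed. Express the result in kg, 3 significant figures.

total propellant consumed ≈ 3170 kg

v_e = Isp · g₀ = 876 × 9.8 = 8584.8 m/s.
After the first burn: m = 11800 × exp(−890/8584.8) = 11800 × 0.90152 = 10,637.9 kg.
After the second burn: m = 10,637.9 × exp(−1800/8584.8) = 10,637.9 × 0.81085 = 8,625.74 kg.
Total propellant = m₀ − m_final = 11800 − 8,625.74 = 3,174.26 kg.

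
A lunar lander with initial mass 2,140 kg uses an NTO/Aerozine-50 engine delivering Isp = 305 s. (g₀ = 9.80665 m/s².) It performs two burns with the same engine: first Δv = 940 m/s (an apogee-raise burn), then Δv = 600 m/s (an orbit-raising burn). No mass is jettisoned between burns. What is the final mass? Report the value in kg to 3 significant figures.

v_e = Isp · g₀ = 305 × 9.80665 = 2991.0 m/s.
After the first burn: m = 2140 × exp(−940/2991.0) = 2140 × 0.73032 = 1,562.88 kg.
After the second burn: m = 1,562.88 × exp(−600/2991.0) = 1,562.88 × 0.81824 = 1,278.81 kg.

final mass ≈ 1280 kg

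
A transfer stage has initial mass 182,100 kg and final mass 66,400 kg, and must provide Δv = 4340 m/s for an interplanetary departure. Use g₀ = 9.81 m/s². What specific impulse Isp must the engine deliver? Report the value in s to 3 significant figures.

Isp ≈ 439 s

ln(m₀/m_f) = ln(182100/66400) = ln(2.742) = 1.0089.
v_e = Δv / ln(m₀/m_f) = 4340 / 1.0089 = 4301.9 m/s.
Isp = v_e / g₀ = 4301.9 / 9.81 = 438.5 s.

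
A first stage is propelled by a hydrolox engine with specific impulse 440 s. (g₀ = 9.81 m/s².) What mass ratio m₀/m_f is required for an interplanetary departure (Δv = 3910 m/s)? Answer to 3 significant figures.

v_e = Isp · g₀ = 440 × 9.81 = 4316.4 m/s.
Rocket equation: m₀/m_f = exp(Δv / v_e) = exp(3910 / 4316.4) = exp(0.9058) = 2.4740.

mass ratio ≈ 2.47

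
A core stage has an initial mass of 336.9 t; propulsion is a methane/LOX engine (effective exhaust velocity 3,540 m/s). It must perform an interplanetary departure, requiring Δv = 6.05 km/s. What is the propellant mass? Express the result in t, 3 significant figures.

From the ideal rocket equation, m₀/m_f = exp(Δv / v_e) = exp(6050 / 3540.0) = exp(1.7090) = 5.5237.
m_f = 336.9 / 5.5237 = 60.9917 t, so propellant = m₀ − m_f = 336.9 − 60.9917 = 275.9083 t.

propellant mass ≈ 276 t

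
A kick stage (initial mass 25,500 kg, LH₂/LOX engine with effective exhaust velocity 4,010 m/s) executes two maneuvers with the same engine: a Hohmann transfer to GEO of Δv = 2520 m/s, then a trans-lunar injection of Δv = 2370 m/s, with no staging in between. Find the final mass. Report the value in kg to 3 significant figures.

After the first burn: m = 25500 × exp(−2520/4010.0) = 25500 × 0.53343 = 13,602.5 kg.
After the second burn: m = 13,602.5 × exp(−2370/4010.0) = 13,602.5 × 0.55376 = 7,532.52 kg.

final mass ≈ 7530 kg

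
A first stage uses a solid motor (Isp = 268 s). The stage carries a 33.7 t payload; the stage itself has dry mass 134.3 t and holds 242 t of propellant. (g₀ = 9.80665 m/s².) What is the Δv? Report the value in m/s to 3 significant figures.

Δv ≈ 2340 m/s

v_e = Isp · g₀ = 268 × 9.80665 = 2628.2 m/s.
m₀ = payload + dry + propellant = 33.7 + 134.3 + 242 = 410 t.
m_f = payload + dry = 33.7 + 134.3 = 168 t.
Rocket equation: Δv = v_e · ln(m₀/m_f) = 2628.2 × ln(2.44) = 2628.2 × 0.8922 ≈ 2344.8 m/s.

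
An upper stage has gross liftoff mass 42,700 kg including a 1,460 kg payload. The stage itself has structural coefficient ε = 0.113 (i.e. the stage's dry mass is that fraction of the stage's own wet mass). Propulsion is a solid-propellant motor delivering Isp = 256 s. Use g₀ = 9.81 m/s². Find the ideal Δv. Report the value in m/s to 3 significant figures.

Stage wet mass = m₀ − payload = 42,700 − 1,460 = 41,240 kg.
Stage dry mass = ε × stage wet mass = 0.113 × 41,240 = 4,660.12 kg.
Burnout mass m_f = stage dry + payload = 4,660.12 + 1,460 = 6,120.12 kg.
v_e = Isp · g₀ = 256 × 9.81 = 2511.4 m/s.
Δv = v_e · ln(42,700/6,120.12) = 2511.4 × ln(6.977) = 2511.4 × 1.9426 ≈ 4879 m/s.

Δv ≈ 4880 m/s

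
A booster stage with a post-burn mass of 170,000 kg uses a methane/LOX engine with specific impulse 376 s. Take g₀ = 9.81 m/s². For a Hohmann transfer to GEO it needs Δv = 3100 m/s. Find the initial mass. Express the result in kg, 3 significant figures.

initial mass ≈ 394000 kg

v_e = Isp · g₀ = 376 × 9.81 = 3688.6 m/s.
Rocket equation: m₀/m_f = exp(Δv / v_e) = exp(3100 / 3688.6) = exp(0.8404) = 2.3174.
m₀ = m_f × 2.3174 = 170,000 × 2.3174 = 393,958 kg.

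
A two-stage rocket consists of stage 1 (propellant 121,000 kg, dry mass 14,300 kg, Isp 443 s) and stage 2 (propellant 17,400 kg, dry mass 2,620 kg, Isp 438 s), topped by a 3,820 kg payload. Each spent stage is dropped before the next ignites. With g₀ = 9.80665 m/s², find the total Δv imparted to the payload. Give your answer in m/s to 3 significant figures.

Ignition mass of stage 1 = 121,000+14,300 + 17,400+2,620 + 3,820 = 159,140 kg.
Stage 1: m₀ = 159,140 kg, m_f = 159,140 − 121,000 = 38,140 kg; Δv = 443×9.80665×ln(4.173) = 4344.3×1.4285 ≈ 6206 m/s.
Stage 2: m₀ = 23,840 kg, m_f = 23,840 − 17,400 = 6,440 kg; Δv = 438×9.80665×ln(3.702) = 4295.3×1.3088 ≈ 5622 m/s.
Total Δv = 6206 + 5622 = 11828 m/s.

Δv ≈ 11800 m/s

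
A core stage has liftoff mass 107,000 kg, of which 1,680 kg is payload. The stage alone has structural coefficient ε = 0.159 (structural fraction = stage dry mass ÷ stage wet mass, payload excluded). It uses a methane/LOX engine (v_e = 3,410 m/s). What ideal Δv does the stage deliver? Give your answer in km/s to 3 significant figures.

Stage wet mass = m₀ − payload = 107,000 − 1,680 = 105,320 kg.
Stage dry mass = ε × stage wet mass = 0.159 × 105,320 = 16,745.9 kg.
Burnout mass m_f = stage dry + payload = 16,745.9 + 1,680 = 18,425.9 kg.
Δv = v_e · ln(107,000/18,425.9) = 3410.0 × ln(5.807) = 3410.0 × 1.7591 ≈ 5998 m/s.

Δv ≈ 6.00 km/s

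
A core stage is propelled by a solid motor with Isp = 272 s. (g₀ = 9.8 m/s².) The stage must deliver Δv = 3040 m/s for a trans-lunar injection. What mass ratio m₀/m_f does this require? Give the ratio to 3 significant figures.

v_e = Isp · g₀ = 272 × 9.8 = 2665.6 m/s.
m₀/m_f = exp(Δv / v_e) = exp(3040 / 2665.6) = exp(1.1405) = 3.1282.

mass ratio ≈ 3.13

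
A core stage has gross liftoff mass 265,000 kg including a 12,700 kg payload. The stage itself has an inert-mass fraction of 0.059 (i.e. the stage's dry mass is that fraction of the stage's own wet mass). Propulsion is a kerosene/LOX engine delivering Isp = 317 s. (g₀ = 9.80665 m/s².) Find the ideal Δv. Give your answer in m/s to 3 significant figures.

Δv ≈ 7030 m/s

Stage wet mass = m₀ − payload = 265,000 − 12,700 = 252,300 kg.
Stage dry mass = ε × stage wet mass = 0.059 × 252,300 = 14,885.7 kg.
Burnout mass m_f = stage dry + payload = 14,885.7 + 12,700 = 27,585.7 kg.
v_e = Isp · g₀ = 317 × 9.80665 = 3108.7 m/s.
Δv = v_e · ln(265,000/27,585.7) = 3108.7 × ln(9.606) = 3108.7 × 2.2624 ≈ 7033 m/s.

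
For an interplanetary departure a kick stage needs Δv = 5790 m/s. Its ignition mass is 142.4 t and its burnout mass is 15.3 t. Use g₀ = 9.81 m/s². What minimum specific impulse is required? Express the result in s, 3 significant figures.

Isp ≈ 265 s

ln(m₀/m_f) = ln(142400/15300) = ln(9.307) = 2.2308.
Rocket equation: v_e = Δv / ln(m₀/m_f) = 5790 / 2.2308 = 2595.5 m/s.
Isp = v_e / g₀ = 2595.5 / 9.81 = 264.6 s.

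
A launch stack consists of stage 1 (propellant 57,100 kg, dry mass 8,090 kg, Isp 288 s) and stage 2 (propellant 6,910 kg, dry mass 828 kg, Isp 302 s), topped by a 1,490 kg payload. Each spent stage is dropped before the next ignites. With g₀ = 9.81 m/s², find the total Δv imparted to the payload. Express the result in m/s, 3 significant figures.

Δv ≈ 8210 m/s

Ignition mass of stage 1 = 57,100+8,090 + 6,910+828 + 1,490 = 74,418 kg.
Stage 1: m₀ = 74,418 kg, m_f = 74,418 − 57,100 = 17,318 kg; Δv = 288×9.81×ln(4.297) = 2825.3×1.4580 ≈ 4119 m/s.
Stage 2: m₀ = 9,228 kg, m_f = 9,228 − 6,910 = 2,318 kg; Δv = 302×9.81×ln(3.981) = 2962.6×1.3815 ≈ 4093 m/s.
Total Δv = 4119 + 4093 = 8212 m/s.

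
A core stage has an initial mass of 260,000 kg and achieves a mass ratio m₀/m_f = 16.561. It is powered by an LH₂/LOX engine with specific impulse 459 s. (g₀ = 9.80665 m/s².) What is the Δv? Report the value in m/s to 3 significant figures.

Δv ≈ 12600 m/s

v_e = Isp · g₀ = 459 × 9.80665 = 4501.3 m/s.
Δv = v_e · ln(16.561) = 4501.3 × 2.8071 ≈ 12635.2 m/s.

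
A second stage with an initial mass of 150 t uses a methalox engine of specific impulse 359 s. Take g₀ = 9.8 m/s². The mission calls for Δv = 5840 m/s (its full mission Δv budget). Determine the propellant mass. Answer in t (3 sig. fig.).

v_e = Isp · g₀ = 359 × 9.8 = 3518.2 m/s.
m₀/m_f = exp(Δv / v_e) = exp(5840 / 3518.2) = exp(1.6599) = 5.2590.
m_f = 150 / 5.2590 = 28.5225 t, so propellant = m₀ − m_f = 150 − 28.5225 = 121.4775 t.

propellant mass ≈ 121 t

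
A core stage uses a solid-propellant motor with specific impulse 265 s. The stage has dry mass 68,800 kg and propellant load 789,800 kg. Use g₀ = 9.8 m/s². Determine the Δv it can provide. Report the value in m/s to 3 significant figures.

Δv ≈ 6560 m/s

v_e = Isp · g₀ = 265 × 9.8 = 2597.0 m/s.
m₀ = m_dry + m_prop = 68,800 + 789,800 = 858,600 kg.
From the ideal rocket equation, Δv = v_e · ln(m₀/m_f) = 2597.0 × ln(12.48) = 2597.0 × 2.5241 ≈ 6555.1 m/s.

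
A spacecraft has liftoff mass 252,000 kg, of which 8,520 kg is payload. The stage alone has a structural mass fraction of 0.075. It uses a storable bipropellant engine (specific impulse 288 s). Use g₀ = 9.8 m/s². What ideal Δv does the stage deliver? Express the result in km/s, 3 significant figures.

Stage wet mass = m₀ − payload = 252,000 − 8,520 = 243,480 kg.
Stage dry mass = ε × stage wet mass = 0.075 × 243,480 = 18,261 kg.
Burnout mass m_f = stage dry + payload = 18,261 + 8,520 = 26,781 kg.
v_e = Isp · g₀ = 288 × 9.8 = 2822.4 m/s.
By the Tsiolkovsky rocket equation, Δv = v_e · ln(252,000/26,781) = 2822.4 × ln(9.41) = 2822.4 × 2.2417 ≈ 6327 m/s.

Δv ≈ 6.33 km/s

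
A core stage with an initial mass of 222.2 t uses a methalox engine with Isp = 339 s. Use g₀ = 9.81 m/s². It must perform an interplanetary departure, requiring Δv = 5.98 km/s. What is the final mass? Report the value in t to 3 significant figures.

final mass ≈ 36.8 t

v_e = Isp · g₀ = 339 × 9.81 = 3325.6 m/s.
m₀/m_f = exp(Δv / v_e) = exp(5980 / 3325.6) = exp(1.7982) = 6.0386.
m_f = m₀ / 6.0386 = 222.2 / 6.0386 = 36.7966 t.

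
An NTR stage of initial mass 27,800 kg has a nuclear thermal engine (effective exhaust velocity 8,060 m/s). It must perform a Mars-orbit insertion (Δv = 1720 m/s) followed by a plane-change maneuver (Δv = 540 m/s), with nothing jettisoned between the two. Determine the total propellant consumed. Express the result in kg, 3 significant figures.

After the first burn: m = 27800 × exp(−1720/8060.0) = 27800 × 0.80783 = 22,457.7 kg.
After the second burn: m = 22,457.7 × exp(−540/8060.0) = 22,457.7 × 0.93520 = 21,002.4 kg.
Total propellant = m₀ − m_final = 27800 − 21,002.4 = 6,797.6 kg.

total propellant consumed ≈ 6800 kg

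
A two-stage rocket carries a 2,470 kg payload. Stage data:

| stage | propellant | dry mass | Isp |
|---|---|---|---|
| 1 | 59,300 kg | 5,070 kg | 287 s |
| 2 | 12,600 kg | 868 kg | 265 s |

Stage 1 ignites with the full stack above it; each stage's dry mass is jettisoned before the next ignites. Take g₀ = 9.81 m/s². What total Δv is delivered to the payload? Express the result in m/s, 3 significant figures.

Δv ≈ 7840 m/s

Ignition mass of stage 1 = 59,300+5,070 + 12,600+868 + 2,470 = 80,308 kg.
Stage 1: m₀ = 80,308 kg, m_f = 80,308 − 59,300 = 21,008 kg; Δv = 287×9.81×ln(3.823) = 2815.5×1.3410 ≈ 3775 m/s.
Stage 2: m₀ = 15,938 kg, m_f = 15,938 − 12,600 = 3,338 kg; Δv = 265×9.81×ln(4.775) = 2599.7×1.5633 ≈ 4064 m/s.
Total Δv = 3775 + 4064 = 7839 m/s.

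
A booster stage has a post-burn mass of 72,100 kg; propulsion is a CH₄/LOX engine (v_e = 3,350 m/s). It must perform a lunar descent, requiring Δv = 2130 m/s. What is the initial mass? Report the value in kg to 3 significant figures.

initial mass ≈ 136000 kg

By the Tsiolkovsky rocket equation, m₀/m_f = exp(Δv / v_e) = exp(2130 / 3350.0) = exp(0.6358) = 1.8886.
m₀ = m_f × 1.8886 = 72,100 × 1.8886 = 136,168 kg.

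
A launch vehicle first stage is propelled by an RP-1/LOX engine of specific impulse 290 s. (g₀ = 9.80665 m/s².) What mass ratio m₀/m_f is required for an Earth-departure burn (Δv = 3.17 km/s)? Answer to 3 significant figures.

v_e = Isp · g₀ = 290 × 9.80665 = 2843.9 m/s.
m₀/m_f = exp(Δv / v_e) = exp(3170 / 2843.9) = exp(1.1147) = 3.0485.

mass ratio ≈ 3.05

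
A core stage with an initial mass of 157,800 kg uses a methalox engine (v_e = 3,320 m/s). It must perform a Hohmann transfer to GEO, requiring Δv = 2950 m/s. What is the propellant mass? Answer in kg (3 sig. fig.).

m₀/m_f = exp(Δv / v_e) = exp(2950 / 3320.0) = exp(0.8886) = 2.4316.
m_f = 157,800 / 2.4316 = 64,895.5 kg, so propellant = m₀ − m_f = 157,800 − 64,895.5 = 92,904.5 kg.

propellant mass ≈ 92900 kg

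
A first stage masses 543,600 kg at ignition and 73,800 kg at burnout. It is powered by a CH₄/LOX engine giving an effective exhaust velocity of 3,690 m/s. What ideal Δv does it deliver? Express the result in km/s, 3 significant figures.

Δv = v_e · ln(m₀/m_f) = 3690.0 × ln(7.366) = 3690.0 × 1.9969 ≈ 7368.4 m/s.

Δv ≈ 7.37 km/s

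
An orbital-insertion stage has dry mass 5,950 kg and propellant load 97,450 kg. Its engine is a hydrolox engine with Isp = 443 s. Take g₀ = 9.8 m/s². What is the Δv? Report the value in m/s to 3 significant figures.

v_e = Isp · g₀ = 443 × 9.8 = 4341.4 m/s.
m₀ = m_dry + m_prop = 5,950 + 97,450 = 103,400 kg.
By the Tsiolkovsky rocket equation, Δv = v_e · ln(m₀/m_f) = 4341.4 × ln(17.38) = 4341.4 × 2.8552 ≈ 12395.6 m/s.

Δv ≈ 12400 m/s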